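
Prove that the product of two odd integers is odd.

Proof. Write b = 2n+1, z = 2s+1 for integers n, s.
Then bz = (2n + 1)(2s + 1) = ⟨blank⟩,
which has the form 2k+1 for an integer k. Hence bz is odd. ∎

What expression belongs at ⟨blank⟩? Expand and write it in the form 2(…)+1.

2(2ns + n + s) + 1

Expanding: (2n + 1)(2s + 1) = 4ns + 2n + 2s + 1.
Every term except the constant is even, so this is 2(2ns + n + s) + 1,
and 2ns + n + s ∈ ℤ gives the required form.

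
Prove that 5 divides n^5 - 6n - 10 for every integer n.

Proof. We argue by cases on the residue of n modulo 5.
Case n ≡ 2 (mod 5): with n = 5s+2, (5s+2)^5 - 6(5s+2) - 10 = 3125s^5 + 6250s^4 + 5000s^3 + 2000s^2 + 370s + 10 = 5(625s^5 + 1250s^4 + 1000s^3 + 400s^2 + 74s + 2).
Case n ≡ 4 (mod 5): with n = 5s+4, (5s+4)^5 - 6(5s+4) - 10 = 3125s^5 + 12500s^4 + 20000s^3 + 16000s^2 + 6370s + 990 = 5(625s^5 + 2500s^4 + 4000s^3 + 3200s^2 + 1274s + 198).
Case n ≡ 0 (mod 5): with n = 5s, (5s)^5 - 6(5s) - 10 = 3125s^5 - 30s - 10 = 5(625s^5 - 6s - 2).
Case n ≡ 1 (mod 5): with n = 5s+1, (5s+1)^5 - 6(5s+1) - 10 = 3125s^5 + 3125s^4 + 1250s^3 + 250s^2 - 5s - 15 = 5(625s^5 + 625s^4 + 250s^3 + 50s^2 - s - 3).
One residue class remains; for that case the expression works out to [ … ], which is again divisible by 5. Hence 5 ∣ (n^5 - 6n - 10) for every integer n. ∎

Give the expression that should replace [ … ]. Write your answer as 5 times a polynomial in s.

Only n ≡ 3 (mod 5) is unaccounted for. Put n = 5s+3:
(5s+3)^5 - 6(5s+3) - 10 expands to 3125s^5 + 9375s^4 + 11250s^3 + 6750s^2 + 1995s + 215,
and factoring out 5 leaves 5(625s^5 + 1875s^4 + 2250s^3 + 1350s^2 + 399s + 43).

5(625s^5 + 1875s^4 + 2250s^3 + 1350s^2 + 399s + 43)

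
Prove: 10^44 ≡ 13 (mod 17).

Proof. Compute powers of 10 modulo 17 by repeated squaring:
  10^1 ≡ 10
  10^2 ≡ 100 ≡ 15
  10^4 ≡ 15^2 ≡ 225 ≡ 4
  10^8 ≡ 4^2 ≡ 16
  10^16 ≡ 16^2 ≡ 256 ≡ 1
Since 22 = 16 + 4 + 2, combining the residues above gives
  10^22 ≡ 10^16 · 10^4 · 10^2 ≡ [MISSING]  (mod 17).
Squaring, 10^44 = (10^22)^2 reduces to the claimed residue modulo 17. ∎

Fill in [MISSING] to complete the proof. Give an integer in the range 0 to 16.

9

10^16 · 10^4 · 10^2 ≡ 1 · 4 · 15 = 60.
60 mod 17 = 9, so 10^22 ≡ 9 (mod 17).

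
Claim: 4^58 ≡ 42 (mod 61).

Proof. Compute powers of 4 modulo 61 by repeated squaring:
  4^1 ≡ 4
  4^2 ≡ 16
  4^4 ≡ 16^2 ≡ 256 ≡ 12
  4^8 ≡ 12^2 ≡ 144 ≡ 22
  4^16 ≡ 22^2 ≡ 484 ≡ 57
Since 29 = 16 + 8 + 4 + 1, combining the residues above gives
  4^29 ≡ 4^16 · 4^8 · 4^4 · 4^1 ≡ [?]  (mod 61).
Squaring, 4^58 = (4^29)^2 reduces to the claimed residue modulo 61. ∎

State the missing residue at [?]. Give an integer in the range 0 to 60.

4^16 · 4^8 · 4^4 · 4^1 ≡ 57 · 22 · 12 · 4 = 60192.
60192 mod 61 = 46, so 4^29 ≡ 46 (mod 61).

46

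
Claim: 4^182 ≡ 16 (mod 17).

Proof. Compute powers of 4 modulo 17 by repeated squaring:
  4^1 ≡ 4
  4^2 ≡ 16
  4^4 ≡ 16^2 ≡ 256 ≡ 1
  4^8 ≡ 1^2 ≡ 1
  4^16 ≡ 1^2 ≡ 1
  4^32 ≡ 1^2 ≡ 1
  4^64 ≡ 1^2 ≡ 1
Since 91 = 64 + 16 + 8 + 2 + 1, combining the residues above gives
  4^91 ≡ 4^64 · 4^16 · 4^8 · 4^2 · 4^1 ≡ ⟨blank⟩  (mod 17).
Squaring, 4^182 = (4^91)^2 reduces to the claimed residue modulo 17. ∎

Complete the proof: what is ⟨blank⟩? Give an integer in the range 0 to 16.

13

4^64 · 4^16 · 4^8 · 4^2 · 4^1 ≡ 1 · 1 · 1 · 16 · 4 = 64.
64 mod 17 = 13, so 4^91 ≡ 13 (mod 17).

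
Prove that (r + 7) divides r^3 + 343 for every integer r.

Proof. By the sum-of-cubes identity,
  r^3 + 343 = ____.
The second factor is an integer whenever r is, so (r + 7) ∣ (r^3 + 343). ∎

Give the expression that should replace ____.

Polynomial division of r^3 + 343 by r + 7 leaves remainder 0 and quotient r^2 - 7r + 49.
Hence r^3 + 343 = (r + 7)(r^2 - 7r + 49).

(r + 7)(r^2 - 7r + 49)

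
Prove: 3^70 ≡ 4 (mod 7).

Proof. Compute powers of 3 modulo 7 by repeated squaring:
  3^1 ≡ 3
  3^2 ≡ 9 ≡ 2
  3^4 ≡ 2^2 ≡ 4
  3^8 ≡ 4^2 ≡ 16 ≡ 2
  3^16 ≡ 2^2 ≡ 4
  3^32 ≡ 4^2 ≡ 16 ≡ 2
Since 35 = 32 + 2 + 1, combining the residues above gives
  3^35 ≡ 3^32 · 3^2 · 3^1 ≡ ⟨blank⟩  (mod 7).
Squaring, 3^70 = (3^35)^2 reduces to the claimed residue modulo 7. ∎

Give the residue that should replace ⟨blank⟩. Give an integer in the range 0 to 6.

Multiply the listed residues: 2 · 2 · 3 = 4 → 12.
Reducing modulo 7: 12 = 1·7 + 5, so 3^35 ≡ 5.

5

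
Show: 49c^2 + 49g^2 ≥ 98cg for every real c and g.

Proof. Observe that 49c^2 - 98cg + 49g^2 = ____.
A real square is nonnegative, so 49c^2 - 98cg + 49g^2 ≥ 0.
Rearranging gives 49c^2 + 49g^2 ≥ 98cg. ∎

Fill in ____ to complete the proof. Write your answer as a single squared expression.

49c^2 - 98cg + 49g^2 is a perfect-square trinomial: the outer terms are (7c)^2 and (7g)^2, and the cross term is -2·7c·7g.
So 49c^2 - 98cg + 49g^2 = (7c - 7g)^2 ≥ 0.

(7c - 7g)^2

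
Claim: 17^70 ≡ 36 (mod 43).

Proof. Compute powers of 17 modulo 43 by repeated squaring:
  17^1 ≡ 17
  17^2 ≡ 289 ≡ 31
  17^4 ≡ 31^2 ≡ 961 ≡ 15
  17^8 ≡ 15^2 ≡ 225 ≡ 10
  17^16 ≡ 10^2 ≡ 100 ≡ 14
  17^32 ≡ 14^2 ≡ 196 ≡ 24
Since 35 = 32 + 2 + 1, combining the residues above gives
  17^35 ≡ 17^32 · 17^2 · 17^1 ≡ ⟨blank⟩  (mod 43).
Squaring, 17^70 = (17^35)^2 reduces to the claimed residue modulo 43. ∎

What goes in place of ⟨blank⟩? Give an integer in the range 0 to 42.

17^32 · 17^2 · 17^1 ≡ 24 · 31 · 17 = 12648.
12648 mod 43 = 6, so 17^35 ≡ 6 (mod 43).

6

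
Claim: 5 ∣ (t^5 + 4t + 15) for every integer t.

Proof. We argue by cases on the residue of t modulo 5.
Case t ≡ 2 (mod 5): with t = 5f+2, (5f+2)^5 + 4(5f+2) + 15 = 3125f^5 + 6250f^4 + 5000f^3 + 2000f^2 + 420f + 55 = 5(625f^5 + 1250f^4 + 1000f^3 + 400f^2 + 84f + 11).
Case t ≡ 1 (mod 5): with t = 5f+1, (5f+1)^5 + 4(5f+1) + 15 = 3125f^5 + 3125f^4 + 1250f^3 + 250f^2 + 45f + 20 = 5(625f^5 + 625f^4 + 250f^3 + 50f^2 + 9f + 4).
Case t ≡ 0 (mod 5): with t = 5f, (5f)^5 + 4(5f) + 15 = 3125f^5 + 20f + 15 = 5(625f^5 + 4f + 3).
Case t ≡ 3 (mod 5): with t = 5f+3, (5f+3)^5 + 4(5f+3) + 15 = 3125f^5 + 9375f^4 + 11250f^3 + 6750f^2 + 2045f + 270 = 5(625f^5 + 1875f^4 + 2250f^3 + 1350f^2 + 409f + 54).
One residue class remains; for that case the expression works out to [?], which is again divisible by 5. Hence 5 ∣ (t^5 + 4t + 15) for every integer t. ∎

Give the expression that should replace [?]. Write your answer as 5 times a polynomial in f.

5(625f^5 + 2500f^4 + 4000f^3 + 3200f^2 + 1284f + 211)

The residues treated are {2, 1, 0, 3}, so the missing case is t ≡ 4 (mod 5); write t = 5f+4.
Then (5f+4)^5 + 4(5f+4) + 15 = 3125f^5 + 12500f^4 + 20000f^3 + 16000f^2 + 6420f + 1055 = 5(625f^5 + 2500f^4 + 4000f^3 + 3200f^2 + 1284f + 211).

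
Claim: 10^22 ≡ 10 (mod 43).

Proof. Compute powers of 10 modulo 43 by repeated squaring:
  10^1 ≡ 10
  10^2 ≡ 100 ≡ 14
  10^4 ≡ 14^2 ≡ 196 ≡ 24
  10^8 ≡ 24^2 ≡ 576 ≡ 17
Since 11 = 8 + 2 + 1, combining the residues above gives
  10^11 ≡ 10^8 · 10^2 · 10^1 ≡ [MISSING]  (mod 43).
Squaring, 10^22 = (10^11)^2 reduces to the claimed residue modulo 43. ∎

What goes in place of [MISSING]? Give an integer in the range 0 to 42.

15

10^8 · 10^2 · 10^1 ≡ 17 · 14 · 10 = 2380.
2380 mod 43 = 15, so 10^11 ≡ 15 (mod 43).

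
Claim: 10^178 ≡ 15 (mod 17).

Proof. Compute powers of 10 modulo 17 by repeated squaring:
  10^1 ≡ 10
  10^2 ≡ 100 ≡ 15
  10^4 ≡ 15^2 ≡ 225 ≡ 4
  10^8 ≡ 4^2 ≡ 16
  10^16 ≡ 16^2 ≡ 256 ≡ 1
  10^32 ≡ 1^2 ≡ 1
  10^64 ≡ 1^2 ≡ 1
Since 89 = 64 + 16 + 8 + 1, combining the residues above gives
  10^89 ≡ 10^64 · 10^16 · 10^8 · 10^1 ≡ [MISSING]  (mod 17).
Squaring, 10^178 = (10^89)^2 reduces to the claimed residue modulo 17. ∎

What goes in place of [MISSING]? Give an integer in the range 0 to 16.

7

Multiply the listed residues: 1 · 1 · 16 · 10 = 1 → 16 → 160.
Reducing modulo 17: 160 = 9·17 + 7, so 10^89 ≡ 7.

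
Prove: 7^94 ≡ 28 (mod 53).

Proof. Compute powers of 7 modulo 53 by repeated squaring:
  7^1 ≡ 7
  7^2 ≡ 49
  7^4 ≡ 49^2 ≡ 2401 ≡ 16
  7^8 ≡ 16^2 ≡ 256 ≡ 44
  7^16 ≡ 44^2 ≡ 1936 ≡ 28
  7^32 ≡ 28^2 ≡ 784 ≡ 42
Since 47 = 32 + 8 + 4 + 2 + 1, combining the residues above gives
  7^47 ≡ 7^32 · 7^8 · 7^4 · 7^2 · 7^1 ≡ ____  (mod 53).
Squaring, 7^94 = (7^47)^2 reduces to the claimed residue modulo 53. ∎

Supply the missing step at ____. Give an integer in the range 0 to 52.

9

Multiply the listed residues: 42 · 44 · 16 · 49 · 7 = 1848 → 29568 → 1448832 → 10141824.
Reducing modulo 53: 10141824 = 191355·53 + 9, so 7^47 ≡ 9.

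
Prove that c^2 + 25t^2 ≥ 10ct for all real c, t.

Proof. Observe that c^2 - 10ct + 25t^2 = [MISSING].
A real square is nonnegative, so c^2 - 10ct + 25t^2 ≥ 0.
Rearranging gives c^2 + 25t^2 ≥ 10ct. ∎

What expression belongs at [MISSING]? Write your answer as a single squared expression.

c^2 - 10ct + 25t^2 is a perfect-square trinomial: the outer terms are (c)^2 and (5t)^2, and the cross term is -2·c·5t.
So c^2 - 10ct + 25t^2 = (c - 5t)^2 ≥ 0.

(c - 5t)^2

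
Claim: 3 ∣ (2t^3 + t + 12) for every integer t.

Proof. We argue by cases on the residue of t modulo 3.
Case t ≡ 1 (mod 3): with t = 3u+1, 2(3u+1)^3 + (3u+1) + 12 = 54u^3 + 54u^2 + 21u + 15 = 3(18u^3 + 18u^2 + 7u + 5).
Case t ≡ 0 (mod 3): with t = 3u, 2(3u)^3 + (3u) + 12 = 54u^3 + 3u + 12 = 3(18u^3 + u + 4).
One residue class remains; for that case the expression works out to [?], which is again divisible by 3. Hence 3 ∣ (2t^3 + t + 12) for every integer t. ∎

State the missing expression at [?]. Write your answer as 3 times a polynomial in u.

Only t ≡ 2 (mod 3) is unaccounted for. Put t = 3u+2:
2(3u+2)^3 + (3u+2) + 12 expands to 54u^3 + 108u^2 + 75u + 30,
and factoring out 3 leaves 3(18u^3 + 36u^2 + 25u + 10).

3(18u^3 + 36u^2 + 25u + 10)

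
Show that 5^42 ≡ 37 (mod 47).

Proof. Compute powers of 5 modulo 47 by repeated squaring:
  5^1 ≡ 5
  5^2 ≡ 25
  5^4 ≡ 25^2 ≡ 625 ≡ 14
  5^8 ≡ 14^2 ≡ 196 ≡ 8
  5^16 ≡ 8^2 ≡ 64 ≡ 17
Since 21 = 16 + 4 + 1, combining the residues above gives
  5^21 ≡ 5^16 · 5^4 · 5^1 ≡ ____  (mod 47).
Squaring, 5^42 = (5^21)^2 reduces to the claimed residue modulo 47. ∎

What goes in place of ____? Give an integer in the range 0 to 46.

Multiply the listed residues: 17 · 14 · 5 = 238 → 1190.
Reducing modulo 47: 1190 = 25·47 + 15, so 5^21 ≡ 15.

15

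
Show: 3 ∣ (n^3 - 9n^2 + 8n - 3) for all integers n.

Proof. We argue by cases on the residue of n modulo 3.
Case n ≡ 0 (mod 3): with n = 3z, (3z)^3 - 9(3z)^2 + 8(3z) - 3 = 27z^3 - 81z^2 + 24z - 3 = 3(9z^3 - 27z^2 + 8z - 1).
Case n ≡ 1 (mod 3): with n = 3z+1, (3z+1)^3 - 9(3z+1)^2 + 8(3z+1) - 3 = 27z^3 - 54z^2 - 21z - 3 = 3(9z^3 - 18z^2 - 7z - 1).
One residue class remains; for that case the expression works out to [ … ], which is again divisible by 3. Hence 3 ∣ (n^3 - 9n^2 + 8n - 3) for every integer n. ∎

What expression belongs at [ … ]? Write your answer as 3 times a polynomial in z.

The residues treated are {0, 1}, so the missing case is n ≡ 2 (mod 3); write n = 3z+2.
Then (3z+2)^3 - 9(3z+2)^2 + 8(3z+2) - 3 = 27z^3 - 27z^2 - 48z - 15 = 3(9z^3 - 9z^2 - 16z - 5).

3(9z^3 - 9z^2 - 16z - 5)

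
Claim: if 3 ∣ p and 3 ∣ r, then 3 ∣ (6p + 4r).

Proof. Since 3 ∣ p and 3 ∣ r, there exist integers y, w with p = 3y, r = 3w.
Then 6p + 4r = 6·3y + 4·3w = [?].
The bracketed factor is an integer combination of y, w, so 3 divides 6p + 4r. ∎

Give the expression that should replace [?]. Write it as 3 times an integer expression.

Pull the common 3 out of every term: 6·3y + 4·3w = 3(4w + 6y).
4w + 6y is an integer, which exhibits the divisibility.

3(4w + 6y)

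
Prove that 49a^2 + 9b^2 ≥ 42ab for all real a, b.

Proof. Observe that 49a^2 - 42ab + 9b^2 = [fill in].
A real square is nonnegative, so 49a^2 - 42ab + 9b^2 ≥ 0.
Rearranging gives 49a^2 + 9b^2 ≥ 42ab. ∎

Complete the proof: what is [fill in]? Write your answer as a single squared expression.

(7a - 3b)^2

49a^2 - 42ab + 9b^2 is a perfect-square trinomial: the outer terms are (7a)^2 and (3b)^2, and the cross term is -2·7a·3b.
So 49a^2 - 42ab + 9b^2 = (7a - 3b)^2 ≥ 0.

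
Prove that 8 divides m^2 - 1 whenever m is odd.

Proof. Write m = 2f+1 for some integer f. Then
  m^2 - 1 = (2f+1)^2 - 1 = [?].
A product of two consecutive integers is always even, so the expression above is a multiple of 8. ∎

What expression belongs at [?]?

4f(f + 1)

(2f+1)^2 - 1 = 4f^2 + 4f + 1 - 1 = 4f^2 + 4f = 4f(f+1).
Since f and f+1 are consecutive, f(f+1) is even, and 4·(even) is a multiple of 8.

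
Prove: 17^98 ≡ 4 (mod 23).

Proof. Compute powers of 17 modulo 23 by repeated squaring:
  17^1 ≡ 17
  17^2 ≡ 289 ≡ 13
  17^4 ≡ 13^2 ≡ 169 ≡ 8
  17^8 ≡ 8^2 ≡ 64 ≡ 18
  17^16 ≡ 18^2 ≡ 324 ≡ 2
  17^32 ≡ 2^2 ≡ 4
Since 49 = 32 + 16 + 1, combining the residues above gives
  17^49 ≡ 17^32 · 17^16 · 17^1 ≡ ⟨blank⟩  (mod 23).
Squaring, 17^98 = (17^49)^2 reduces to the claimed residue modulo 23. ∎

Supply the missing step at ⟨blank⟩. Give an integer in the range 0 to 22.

Multiply the listed residues: 4 · 2 · 17 = 8 → 136.
Reducing modulo 23: 136 = 5·23 + 21, so 17^49 ≡ 21.

21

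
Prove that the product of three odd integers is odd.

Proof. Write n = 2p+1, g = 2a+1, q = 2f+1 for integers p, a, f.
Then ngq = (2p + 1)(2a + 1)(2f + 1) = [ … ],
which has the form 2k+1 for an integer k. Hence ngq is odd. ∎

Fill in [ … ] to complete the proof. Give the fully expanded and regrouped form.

(2p + 1)(2a + 1)(2f + 1) = 8afp + 4af + 4ap + 2a + 4fp + 2f + 2p + 1
= 2(4afp + 2af + 2ap + a + 2fp + f + p) + 1.
Since 4afp + 2af + 2ap + a + 2fp + f + p is an integer, the product is of the form 2k+1 for an integer k.

2(4afp + 2af + 2ap + a + 2fp + f + p) + 1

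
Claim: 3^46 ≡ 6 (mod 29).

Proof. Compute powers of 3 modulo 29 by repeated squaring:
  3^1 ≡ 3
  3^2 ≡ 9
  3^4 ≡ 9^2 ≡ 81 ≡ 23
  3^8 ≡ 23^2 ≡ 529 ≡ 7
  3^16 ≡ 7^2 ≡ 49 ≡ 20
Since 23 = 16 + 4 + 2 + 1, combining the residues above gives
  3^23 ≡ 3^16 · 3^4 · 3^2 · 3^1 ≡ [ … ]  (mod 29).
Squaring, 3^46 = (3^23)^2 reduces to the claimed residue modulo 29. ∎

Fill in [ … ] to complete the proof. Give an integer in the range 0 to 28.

8

3^16 · 3^4 · 3^2 · 3^1 ≡ 20 · 23 · 9 · 3 = 12420.
12420 mod 29 = 8, so 3^23 ≡ 8 (mod 29).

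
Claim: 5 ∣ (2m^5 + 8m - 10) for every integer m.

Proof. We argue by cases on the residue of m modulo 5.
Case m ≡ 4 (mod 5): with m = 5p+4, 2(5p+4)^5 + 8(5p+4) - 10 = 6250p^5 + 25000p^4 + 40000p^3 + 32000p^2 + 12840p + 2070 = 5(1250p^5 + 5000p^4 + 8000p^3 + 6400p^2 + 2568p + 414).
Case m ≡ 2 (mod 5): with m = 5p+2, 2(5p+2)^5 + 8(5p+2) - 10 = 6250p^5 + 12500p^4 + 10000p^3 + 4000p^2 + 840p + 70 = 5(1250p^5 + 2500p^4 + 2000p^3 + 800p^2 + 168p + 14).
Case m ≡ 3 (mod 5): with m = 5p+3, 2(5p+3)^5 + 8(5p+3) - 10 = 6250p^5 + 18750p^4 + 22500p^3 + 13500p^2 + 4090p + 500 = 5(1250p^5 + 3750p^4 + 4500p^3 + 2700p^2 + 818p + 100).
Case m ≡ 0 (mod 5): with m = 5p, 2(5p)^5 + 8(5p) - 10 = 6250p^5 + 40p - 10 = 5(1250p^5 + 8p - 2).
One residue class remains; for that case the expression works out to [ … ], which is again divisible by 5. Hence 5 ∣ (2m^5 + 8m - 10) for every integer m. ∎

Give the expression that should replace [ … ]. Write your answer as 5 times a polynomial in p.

Only m ≡ 1 (mod 5) is unaccounted for. Put m = 5p+1:
2(5p+1)^5 + 8(5p+1) - 10 expands to 6250p^5 + 6250p^4 + 2500p^3 + 500p^2 + 90p,
and factoring out 5 leaves 5(1250p^5 + 1250p^4 + 500p^3 + 100p^2 + 18p).

5(1250p^5 + 1250p^4 + 500p^3 + 100p^2 + 18p)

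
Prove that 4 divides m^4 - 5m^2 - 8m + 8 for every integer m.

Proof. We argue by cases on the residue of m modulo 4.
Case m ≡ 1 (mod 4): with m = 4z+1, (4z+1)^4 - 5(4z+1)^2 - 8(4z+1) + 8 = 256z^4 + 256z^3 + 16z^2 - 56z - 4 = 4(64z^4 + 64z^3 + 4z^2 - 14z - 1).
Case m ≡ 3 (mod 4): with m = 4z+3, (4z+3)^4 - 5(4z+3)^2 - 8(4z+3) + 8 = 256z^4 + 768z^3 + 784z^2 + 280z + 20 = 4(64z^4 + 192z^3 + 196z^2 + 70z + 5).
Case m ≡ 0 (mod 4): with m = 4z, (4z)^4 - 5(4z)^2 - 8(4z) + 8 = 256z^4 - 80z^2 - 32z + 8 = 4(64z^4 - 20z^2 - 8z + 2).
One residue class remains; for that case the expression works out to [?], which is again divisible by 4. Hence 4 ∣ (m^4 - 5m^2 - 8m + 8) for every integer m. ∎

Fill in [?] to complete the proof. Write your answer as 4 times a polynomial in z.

4(64z^4 + 128z^3 + 76z^2 + 4z - 3)

Only m ≡ 2 (mod 4) is unaccounted for. Put m = 4z+2:
(4z+2)^4 - 5(4z+2)^2 - 8(4z+2) + 8 expands to 256z^4 + 512z^3 + 304z^2 + 16z - 12,
and factoring out 4 leaves 4(64z^4 + 128z^3 + 76z^2 + 4z - 3).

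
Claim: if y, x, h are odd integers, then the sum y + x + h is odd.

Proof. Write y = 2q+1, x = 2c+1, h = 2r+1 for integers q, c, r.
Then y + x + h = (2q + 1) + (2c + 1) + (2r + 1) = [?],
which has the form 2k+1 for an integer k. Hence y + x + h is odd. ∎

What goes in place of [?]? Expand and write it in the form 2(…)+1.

Expanding: (2q + 1) + (2c + 1) + (2r + 1) = 2c + 2q + 2r + 3.
Every term except the constant is even, so this is 2(c + q + r + 1) + 1,
and c + q + r + 1 ∈ ℤ gives the required form.

2(c + q + r + 1) + 1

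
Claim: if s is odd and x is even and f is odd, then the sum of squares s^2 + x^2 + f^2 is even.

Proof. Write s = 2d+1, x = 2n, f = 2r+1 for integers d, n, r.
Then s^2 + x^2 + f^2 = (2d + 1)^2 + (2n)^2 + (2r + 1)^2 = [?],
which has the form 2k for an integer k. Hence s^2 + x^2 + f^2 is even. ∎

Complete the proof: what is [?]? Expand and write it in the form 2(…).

2(2d^2 + 2d + 2n^2 + 2r^2 + 2r + 1)

Expanding: (2d + 1)^2 + (2n)^2 + (2r + 1)^2 = 4d^2 + 4d + 4n^2 + 4r^2 + 4r + 2.
Every term is even; pulling out the factor of 2 gives 2(2d^2 + 2d + 2n^2 + 2r^2 + 2r + 1).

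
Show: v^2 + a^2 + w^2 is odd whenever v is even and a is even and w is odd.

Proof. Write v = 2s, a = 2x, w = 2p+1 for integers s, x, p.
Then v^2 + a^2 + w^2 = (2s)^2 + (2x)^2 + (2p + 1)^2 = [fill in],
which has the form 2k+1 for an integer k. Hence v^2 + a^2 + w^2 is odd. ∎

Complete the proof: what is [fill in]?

Expanding: (2s)^2 + (2x)^2 + (2p + 1)^2 = 4p^2 + 4p + 4s^2 + 4x^2 + 1.
Every term except the constant is even, so this is 2(2p^2 + 2p + 2s^2 + 2x^2) + 1,
and 2p^2 + 2p + 2s^2 + 2x^2 ∈ ℤ gives the required form.

2(2p^2 + 2p + 2s^2 + 2x^2) + 1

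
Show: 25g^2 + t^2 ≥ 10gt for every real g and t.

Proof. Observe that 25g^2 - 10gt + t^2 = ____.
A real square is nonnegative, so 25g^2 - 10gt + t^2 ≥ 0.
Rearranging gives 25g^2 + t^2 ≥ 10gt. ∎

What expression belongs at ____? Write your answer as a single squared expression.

(5g - t)^2

The leading and trailing coefficients are 5^2 and 1^2, and 10 = 2·5·1, so the trinomial is (5g - t)^2.
Hence 25g^2 - 10gt + t^2 ≥ 0.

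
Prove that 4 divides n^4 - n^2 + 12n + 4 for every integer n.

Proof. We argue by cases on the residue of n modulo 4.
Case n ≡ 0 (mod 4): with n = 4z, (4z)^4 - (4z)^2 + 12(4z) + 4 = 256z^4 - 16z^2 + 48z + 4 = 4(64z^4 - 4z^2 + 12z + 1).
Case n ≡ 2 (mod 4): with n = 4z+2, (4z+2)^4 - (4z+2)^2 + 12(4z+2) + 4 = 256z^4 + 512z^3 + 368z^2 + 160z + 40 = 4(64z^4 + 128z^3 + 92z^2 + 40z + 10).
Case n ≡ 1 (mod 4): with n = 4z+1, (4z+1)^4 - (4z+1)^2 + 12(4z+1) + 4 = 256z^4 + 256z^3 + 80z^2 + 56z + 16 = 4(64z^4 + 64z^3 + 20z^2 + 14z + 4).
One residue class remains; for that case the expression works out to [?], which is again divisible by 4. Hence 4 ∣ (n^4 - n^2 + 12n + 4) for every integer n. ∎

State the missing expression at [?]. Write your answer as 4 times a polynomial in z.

4(64z^4 + 192z^3 + 212z^2 + 114z + 28)

Only n ≡ 3 (mod 4) is unaccounted for. Put n = 4z+3:
(4z+3)^4 - (4z+3)^2 + 12(4z+3) + 4 expands to 256z^4 + 768z^3 + 848z^2 + 456z + 112,
and factoring out 4 leaves 4(64z^4 + 192z^3 + 212z^2 + 114z + 28).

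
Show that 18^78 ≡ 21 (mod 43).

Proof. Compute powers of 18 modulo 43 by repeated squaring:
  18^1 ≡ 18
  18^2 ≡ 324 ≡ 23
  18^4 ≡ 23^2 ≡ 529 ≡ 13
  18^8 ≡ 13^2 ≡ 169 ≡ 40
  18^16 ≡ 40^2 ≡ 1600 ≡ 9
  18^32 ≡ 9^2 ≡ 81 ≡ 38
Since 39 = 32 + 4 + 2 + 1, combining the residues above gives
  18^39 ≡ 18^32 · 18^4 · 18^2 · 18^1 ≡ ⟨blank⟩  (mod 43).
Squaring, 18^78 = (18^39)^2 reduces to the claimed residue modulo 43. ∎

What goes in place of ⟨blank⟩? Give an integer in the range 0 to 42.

18^32 · 18^4 · 18^2 · 18^1 ≡ 38 · 13 · 23 · 18 = 204516.
204516 mod 43 = 8, so 18^39 ≡ 8 (mod 43).

8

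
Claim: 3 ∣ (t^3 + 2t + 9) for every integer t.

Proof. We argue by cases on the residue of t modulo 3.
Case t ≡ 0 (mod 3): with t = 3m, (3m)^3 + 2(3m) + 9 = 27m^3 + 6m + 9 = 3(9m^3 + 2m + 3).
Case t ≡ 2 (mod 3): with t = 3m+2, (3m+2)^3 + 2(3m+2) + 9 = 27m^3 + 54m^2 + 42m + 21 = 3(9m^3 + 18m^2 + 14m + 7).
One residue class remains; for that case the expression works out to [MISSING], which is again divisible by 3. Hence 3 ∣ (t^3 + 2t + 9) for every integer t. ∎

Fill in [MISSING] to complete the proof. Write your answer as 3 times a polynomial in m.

The residues treated are {0, 2}, so the missing case is t ≡ 1 (mod 3); write t = 3m+1.
Then (3m+1)^3 + 2(3m+1) + 9 = 27m^3 + 27m^2 + 15m + 12 = 3(9m^3 + 9m^2 + 5m + 4).

3(9m^3 + 9m^2 + 5m + 4)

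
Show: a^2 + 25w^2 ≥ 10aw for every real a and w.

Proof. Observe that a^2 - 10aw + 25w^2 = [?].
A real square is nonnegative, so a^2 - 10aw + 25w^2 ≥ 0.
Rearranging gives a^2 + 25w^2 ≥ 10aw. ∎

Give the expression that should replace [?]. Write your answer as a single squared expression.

The leading and trailing coefficients are 1^2 and 5^2, and 10 = 2·1·5, so the trinomial is (a - 5w)^2.
Hence a^2 - 10aw + 25w^2 ≥ 0.

(a - 5w)^2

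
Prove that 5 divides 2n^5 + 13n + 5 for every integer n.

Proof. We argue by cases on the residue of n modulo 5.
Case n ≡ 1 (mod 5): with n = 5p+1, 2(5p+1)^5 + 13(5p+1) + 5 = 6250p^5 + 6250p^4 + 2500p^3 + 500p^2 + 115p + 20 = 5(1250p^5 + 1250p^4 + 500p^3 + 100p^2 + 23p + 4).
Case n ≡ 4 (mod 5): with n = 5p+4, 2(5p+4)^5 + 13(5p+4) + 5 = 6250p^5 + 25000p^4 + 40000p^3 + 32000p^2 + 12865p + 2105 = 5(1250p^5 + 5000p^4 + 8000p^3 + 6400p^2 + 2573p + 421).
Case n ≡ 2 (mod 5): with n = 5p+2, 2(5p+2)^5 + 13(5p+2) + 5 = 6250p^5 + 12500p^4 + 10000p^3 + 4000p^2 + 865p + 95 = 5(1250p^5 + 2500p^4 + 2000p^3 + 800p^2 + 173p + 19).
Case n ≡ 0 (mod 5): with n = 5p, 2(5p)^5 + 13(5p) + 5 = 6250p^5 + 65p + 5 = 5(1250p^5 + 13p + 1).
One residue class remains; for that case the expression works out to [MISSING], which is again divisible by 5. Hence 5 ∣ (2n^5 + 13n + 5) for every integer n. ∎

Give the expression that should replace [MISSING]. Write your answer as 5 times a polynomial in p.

The residues treated are {1, 4, 2, 0}, so the missing case is n ≡ 3 (mod 5); write n = 5p+3.
Then 2(5p+3)^5 + 13(5p+3) + 5 = 6250p^5 + 18750p^4 + 22500p^3 + 13500p^2 + 4115p + 530 = 5(1250p^5 + 3750p^4 + 4500p^3 + 2700p^2 + 823p + 106).

5(1250p^5 + 3750p^4 + 4500p^3 + 2700p^2 + 823p + 106)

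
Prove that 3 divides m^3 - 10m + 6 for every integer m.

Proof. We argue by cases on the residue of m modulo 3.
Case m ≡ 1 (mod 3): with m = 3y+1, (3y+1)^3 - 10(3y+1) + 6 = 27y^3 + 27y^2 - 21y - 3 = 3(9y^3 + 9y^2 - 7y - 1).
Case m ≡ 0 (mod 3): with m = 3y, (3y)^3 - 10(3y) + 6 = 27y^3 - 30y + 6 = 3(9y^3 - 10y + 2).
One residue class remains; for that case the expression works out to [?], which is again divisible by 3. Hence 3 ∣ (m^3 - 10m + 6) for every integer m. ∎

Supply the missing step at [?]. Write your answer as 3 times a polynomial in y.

Only m ≡ 2 (mod 3) is unaccounted for. Put m = 3y+2:
(3y+2)^3 - 10(3y+2) + 6 expands to 27y^3 + 54y^2 + 6y - 6,
and factoring out 3 leaves 3(9y^3 + 18y^2 + 2y - 2).

3(9y^3 + 18y^2 + 2y - 2)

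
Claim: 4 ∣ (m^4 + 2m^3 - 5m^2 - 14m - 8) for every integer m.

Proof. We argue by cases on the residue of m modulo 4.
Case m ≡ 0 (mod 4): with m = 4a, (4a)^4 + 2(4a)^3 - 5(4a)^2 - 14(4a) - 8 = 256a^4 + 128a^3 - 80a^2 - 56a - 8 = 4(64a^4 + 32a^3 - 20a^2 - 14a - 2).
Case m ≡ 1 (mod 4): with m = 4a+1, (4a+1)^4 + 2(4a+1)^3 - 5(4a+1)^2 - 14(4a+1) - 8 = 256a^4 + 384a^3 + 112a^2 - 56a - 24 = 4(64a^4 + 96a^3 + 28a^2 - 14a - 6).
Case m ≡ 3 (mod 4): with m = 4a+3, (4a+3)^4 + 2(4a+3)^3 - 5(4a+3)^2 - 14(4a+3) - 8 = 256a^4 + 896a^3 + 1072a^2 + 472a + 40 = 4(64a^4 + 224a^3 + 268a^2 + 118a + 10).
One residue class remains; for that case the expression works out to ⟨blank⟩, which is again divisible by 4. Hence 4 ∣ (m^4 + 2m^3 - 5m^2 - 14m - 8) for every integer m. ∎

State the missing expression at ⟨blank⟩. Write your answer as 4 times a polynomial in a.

4(64a^4 + 160a^3 + 124a^2 + 22a - 6)

Only m ≡ 2 (mod 4) is unaccounted for. Put m = 4a+2:
(4a+2)^4 + 2(4a+2)^3 - 5(4a+2)^2 - 14(4a+2) - 8 expands to 256a^4 + 640a^3 + 496a^2 + 88a - 24,
and factoring out 4 leaves 4(64a^4 + 160a^3 + 124a^2 + 22a - 6).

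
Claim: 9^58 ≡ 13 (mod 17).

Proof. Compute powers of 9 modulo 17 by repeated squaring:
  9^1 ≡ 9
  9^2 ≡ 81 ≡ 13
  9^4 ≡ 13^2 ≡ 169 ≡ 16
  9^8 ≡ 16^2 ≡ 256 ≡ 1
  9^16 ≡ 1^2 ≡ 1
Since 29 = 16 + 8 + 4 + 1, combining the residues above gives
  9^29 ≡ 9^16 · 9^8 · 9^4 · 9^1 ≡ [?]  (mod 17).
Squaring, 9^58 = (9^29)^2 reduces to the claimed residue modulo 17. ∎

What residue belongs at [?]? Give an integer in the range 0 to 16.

8

Multiply the listed residues: 1 · 1 · 16 · 9 = 1 → 16 → 144.
Reducing modulo 17: 144 = 8·17 + 8, so 9^29 ≡ 8.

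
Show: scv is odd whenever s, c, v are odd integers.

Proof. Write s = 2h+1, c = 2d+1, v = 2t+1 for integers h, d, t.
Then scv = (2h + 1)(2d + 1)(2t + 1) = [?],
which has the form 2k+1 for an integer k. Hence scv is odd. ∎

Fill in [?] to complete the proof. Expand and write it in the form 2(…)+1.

2(4dht + 2dh + 2dt + d + 2ht + h + t) + 1

(2h + 1)(2d + 1)(2t + 1) = 8dht + 4dh + 4dt + 2d + 4ht + 2h + 2t + 1
= 2(4dht + 2dh + 2dt + d + 2ht + h + t) + 1.
Since 4dht + 2dh + 2dt + d + 2ht + h + t is an integer, the product is of the form 2k+1 for an integer k.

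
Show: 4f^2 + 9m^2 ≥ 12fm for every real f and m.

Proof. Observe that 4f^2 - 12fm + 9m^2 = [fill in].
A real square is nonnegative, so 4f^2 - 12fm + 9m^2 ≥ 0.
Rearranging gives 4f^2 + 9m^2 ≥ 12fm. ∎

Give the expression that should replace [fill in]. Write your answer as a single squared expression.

The leading and trailing coefficients are 2^2 and 3^2, and 12 = 2·2·3, so the trinomial is (2f - 3m)^2.
Hence 4f^2 - 12fm + 9m^2 ≥ 0.

(2f - 3m)^2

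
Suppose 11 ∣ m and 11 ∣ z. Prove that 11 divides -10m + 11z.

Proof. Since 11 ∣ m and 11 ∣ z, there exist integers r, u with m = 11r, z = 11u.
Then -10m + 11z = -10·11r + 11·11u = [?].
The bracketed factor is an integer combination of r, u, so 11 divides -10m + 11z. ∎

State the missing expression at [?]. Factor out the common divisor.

Each term has a factor of 11: -10·11r + 11·11u = 11·(-10r + 11u).
Since -10r + 11u is an integer, 11 ∣ (-10m + 11z).

11(-10r + 11u)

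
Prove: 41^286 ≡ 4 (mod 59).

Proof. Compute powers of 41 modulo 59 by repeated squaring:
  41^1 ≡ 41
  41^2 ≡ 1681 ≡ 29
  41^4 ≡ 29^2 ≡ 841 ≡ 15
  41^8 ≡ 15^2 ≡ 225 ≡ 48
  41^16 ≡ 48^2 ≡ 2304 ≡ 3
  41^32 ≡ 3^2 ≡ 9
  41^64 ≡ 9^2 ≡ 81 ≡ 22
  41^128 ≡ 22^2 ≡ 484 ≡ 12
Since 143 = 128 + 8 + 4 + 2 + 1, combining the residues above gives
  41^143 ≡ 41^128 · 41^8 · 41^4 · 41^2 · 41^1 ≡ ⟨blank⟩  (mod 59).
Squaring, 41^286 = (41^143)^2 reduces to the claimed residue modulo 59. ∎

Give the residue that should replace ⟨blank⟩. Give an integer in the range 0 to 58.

57

41^128 · 41^8 · 41^4 · 41^2 · 41^1 ≡ 12 · 48 · 15 · 29 · 41 = 10272960.
10272960 mod 59 = 57, so 41^143 ≡ 57 (mod 59).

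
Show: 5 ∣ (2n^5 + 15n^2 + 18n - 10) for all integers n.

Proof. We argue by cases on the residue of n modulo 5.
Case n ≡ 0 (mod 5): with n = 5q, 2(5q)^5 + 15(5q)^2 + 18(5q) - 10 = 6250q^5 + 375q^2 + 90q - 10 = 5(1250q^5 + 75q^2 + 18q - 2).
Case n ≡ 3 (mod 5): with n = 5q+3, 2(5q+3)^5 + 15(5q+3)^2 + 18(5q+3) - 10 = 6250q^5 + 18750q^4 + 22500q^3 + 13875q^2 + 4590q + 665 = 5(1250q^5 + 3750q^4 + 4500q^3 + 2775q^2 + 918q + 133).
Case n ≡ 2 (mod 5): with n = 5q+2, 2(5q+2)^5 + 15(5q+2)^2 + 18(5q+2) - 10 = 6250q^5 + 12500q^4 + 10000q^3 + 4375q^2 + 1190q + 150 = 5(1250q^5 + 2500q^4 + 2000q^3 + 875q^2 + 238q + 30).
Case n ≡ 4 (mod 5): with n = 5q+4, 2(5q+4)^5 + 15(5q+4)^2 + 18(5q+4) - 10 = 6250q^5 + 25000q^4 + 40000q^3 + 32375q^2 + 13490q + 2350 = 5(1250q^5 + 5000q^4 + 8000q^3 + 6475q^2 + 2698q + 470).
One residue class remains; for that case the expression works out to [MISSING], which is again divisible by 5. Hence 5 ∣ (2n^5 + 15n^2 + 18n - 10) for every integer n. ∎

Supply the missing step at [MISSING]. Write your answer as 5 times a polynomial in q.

The residues treated are {0, 3, 2, 4}, so the missing case is n ≡ 1 (mod 5); write n = 5q+1.
Then 2(5q+1)^5 + 15(5q+1)^2 + 18(5q+1) - 10 = 6250q^5 + 6250q^4 + 2500q^3 + 875q^2 + 290q + 25 = 5(1250q^5 + 1250q^4 + 500q^3 + 175q^2 + 58q + 5).

5(1250q^5 + 1250q^4 + 500q^3 + 175q^2 + 58q + 5)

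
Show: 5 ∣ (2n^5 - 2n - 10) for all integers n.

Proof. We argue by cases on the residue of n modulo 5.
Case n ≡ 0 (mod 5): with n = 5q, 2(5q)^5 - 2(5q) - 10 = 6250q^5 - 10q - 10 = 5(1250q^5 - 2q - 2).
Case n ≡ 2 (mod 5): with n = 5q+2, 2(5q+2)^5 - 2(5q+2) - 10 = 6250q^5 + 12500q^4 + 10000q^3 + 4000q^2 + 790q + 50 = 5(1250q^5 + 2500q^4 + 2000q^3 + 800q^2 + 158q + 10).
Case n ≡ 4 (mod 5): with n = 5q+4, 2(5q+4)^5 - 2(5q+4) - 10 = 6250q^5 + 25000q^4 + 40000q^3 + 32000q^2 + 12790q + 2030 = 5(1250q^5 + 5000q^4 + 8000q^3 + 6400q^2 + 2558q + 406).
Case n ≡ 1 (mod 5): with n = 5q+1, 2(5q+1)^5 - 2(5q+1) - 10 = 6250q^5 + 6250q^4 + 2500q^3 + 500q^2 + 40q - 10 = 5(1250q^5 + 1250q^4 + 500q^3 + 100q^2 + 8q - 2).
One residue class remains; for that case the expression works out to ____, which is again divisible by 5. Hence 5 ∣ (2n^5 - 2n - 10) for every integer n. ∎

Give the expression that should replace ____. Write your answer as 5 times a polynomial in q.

5(1250q^5 + 3750q^4 + 4500q^3 + 2700q^2 + 808q + 94)

Only n ≡ 3 (mod 5) is unaccounted for. Put n = 5q+3:
2(5q+3)^5 - 2(5q+3) - 10 expands to 6250q^5 + 18750q^4 + 22500q^3 + 13500q^2 + 4040q + 470,
and factoring out 5 leaves 5(1250q^5 + 3750q^4 + 4500q^3 + 2700q^2 + 808q + 94).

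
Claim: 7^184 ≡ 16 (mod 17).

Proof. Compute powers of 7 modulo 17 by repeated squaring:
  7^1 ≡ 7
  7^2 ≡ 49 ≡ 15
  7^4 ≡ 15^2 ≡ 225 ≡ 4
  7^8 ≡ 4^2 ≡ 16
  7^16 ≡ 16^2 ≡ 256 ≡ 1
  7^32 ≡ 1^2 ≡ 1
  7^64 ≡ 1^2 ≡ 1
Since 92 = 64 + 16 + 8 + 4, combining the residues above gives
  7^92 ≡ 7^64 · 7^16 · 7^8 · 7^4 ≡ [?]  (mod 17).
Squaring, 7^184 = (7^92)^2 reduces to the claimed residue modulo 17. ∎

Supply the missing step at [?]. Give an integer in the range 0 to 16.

13

7^64 · 7^16 · 7^8 · 7^4 ≡ 1 · 1 · 16 · 4 = 64.
64 mod 17 = 13, so 7^92 ≡ 13 (mod 17).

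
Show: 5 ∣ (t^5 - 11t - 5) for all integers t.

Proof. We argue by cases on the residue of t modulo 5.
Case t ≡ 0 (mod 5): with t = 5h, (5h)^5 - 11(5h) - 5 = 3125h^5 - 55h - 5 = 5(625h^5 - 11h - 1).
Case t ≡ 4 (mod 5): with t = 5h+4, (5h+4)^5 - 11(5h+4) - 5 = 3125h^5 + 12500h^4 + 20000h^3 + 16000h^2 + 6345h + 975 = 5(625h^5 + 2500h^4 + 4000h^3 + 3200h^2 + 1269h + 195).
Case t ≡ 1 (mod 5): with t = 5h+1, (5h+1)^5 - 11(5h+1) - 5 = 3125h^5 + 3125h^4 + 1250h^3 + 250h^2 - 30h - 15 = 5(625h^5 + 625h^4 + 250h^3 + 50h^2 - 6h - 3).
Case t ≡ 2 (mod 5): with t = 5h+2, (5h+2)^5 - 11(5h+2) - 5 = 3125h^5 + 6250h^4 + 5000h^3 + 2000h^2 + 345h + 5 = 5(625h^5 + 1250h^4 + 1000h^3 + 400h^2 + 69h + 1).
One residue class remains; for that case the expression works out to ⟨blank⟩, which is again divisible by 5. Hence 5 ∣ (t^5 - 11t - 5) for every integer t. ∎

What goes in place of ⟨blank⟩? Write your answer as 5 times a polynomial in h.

Only t ≡ 3 (mod 5) is unaccounted for. Put t = 5h+3:
(5h+3)^5 - 11(5h+3) - 5 expands to 3125h^5 + 9375h^4 + 11250h^3 + 6750h^2 + 1970h + 205,
and factoring out 5 leaves 5(625h^5 + 1875h^4 + 2250h^3 + 1350h^2 + 394h + 41).

5(625h^5 + 1875h^4 + 2250h^3 + 1350h^2 + 394h + 41)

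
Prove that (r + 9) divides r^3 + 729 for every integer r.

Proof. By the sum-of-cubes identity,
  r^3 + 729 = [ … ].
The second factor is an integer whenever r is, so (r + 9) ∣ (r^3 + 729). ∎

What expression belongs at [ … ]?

(r + 9)(r^2 - 9r + 81)

Polynomial division of r^3 + 729 by r + 9 leaves remainder 0 and quotient r^2 - 9r + 81.
Hence r^3 + 729 = (r + 9)(r^2 - 9r + 81).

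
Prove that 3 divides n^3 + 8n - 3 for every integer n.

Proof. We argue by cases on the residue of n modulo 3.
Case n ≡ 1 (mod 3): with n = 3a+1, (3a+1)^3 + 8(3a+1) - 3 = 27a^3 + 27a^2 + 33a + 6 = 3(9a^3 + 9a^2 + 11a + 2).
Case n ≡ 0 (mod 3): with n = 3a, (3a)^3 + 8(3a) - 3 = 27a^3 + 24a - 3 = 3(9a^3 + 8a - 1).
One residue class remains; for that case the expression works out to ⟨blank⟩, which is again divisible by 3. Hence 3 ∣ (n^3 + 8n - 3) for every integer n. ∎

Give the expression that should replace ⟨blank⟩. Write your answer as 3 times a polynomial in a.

Only n ≡ 2 (mod 3) is unaccounted for. Put n = 3a+2:
(3a+2)^3 + 8(3a+2) - 3 expands to 27a^3 + 54a^2 + 60a + 21,
and factoring out 3 leaves 3(9a^3 + 18a^2 + 20a + 7).

3(9a^3 + 18a^2 + 20a + 7)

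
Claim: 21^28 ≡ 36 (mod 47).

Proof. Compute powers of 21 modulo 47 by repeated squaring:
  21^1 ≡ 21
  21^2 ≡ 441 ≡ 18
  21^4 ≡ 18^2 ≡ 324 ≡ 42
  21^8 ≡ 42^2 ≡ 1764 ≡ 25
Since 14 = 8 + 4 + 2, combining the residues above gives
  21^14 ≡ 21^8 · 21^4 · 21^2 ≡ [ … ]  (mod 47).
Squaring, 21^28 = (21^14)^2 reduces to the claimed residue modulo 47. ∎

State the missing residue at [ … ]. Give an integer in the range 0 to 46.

6

21^8 · 21^4 · 21^2 ≡ 25 · 42 · 18 = 18900.
18900 mod 47 = 6, so 21^14 ≡ 6 (mod 47).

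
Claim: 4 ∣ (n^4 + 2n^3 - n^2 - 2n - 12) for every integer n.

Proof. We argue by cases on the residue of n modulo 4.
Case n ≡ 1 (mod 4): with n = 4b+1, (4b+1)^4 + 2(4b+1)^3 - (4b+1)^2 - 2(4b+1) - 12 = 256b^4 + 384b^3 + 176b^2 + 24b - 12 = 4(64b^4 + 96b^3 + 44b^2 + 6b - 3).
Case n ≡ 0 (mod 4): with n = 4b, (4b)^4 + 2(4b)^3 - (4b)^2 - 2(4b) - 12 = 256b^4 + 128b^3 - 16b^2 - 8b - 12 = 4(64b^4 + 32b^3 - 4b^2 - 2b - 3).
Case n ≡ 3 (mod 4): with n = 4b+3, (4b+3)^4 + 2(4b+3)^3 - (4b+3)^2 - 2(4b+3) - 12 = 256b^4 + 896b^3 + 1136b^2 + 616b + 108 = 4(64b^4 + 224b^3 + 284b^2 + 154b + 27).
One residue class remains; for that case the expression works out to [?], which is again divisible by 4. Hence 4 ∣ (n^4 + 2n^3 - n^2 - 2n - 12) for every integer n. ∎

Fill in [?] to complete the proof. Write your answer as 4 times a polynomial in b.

4(64b^4 + 160b^3 + 140b^2 + 50b + 3)

Only n ≡ 2 (mod 4) is unaccounted for. Put n = 4b+2:
(4b+2)^4 + 2(4b+2)^3 - (4b+2)^2 - 2(4b+2) - 12 expands to 256b^4 + 640b^3 + 560b^2 + 200b + 12,
and factoring out 4 leaves 4(64b^4 + 160b^3 + 140b^2 + 50b + 3).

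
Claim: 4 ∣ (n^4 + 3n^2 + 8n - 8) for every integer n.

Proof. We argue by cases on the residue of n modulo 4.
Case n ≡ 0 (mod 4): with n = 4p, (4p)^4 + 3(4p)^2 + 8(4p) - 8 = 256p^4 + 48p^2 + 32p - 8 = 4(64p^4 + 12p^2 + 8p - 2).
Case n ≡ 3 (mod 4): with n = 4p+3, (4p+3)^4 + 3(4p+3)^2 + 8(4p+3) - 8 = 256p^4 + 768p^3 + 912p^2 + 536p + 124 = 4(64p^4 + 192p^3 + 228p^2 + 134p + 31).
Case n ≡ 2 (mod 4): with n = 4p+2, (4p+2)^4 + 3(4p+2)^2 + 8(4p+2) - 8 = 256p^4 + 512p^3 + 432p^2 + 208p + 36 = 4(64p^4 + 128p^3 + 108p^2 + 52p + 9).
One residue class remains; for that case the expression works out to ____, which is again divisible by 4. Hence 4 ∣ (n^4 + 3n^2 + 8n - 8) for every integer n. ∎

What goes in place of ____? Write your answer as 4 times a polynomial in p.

4(64p^4 + 64p^3 + 36p^2 + 18p + 1)

The residues treated are {0, 3, 2}, so the missing case is n ≡ 1 (mod 4); write n = 4p+1.
Then (4p+1)^4 + 3(4p+1)^2 + 8(4p+1) - 8 = 256p^4 + 256p^3 + 144p^2 + 72p + 4 = 4(64p^4 + 64p^3 + 36p^2 + 18p + 1).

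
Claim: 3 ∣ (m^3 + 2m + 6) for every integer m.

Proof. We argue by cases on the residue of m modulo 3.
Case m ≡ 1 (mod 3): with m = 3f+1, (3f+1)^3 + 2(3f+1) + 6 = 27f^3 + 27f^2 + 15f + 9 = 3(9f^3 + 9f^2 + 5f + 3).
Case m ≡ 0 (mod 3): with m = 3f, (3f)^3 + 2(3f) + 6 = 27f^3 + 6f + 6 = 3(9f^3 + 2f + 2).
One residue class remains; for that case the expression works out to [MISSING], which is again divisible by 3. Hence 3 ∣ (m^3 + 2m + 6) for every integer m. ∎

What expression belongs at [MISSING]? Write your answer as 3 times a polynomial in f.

3(9f^3 + 18f^2 + 14f + 6)

The residues treated are {1, 0}, so the missing case is m ≡ 2 (mod 3); write m = 3f+2.
Then (3f+2)^3 + 2(3f+2) + 6 = 27f^3 + 54f^2 + 42f + 18 = 3(9f^3 + 18f^2 + 14f + 6).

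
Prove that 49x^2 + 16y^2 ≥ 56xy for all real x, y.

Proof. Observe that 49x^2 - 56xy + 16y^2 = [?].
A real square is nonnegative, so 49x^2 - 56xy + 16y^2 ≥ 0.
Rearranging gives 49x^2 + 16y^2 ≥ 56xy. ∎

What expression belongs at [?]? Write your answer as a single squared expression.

(7x - 4y)^2

49x^2 - 56xy + 16y^2 is a perfect-square trinomial: the outer terms are (7x)^2 and (4y)^2, and the cross term is -2·7x·4y.
So 49x^2 - 56xy + 16y^2 = (7x - 4y)^2 ≥ 0.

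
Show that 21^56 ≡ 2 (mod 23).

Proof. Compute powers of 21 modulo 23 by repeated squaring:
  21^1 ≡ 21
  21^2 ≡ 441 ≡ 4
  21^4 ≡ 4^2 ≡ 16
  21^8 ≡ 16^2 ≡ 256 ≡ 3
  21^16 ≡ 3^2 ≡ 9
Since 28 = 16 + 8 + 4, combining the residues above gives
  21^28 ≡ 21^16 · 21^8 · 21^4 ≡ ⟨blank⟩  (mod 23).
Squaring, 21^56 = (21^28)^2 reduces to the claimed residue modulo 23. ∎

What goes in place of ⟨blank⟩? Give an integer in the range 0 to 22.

Multiply the listed residues: 9 · 3 · 16 = 27 → 432.
Reducing modulo 23: 432 = 18·23 + 18, so 21^28 ≡ 18.

18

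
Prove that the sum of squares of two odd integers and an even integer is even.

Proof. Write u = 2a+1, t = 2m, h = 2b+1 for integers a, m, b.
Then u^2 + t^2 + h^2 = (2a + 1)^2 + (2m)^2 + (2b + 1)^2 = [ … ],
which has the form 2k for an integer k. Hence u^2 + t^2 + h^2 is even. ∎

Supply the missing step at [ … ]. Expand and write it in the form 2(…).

2(2a^2 + 2a + 2b^2 + 2b + 2m^2 + 1)

Expanding: (2a + 1)^2 + (2m)^2 + (2b + 1)^2 = 4a^2 + 4a + 4b^2 + 4b + 4m^2 + 2.
Every term is even; pulling out the factor of 2 gives 2(2a^2 + 2a + 2b^2 + 2b + 2m^2 + 1).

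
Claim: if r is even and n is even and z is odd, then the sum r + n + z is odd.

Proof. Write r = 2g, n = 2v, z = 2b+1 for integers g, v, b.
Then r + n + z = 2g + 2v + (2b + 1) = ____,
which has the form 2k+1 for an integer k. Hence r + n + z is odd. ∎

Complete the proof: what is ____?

2(b + g + v) + 1

2g + 2v + (2b + 1) = 2b + 2g + 2v + 1
= 2(b + g + v) + 1.
Since b + g + v is an integer, the sum is of the form 2k+1 for an integer k.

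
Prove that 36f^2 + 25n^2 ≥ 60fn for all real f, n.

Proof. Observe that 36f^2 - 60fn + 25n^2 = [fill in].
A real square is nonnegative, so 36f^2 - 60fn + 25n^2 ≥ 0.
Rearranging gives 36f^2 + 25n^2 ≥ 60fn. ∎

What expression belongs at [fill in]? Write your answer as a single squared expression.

(6f - 5n)^2

The leading and trailing coefficients are 6^2 and 5^2, and 60 = 2·6·5, so the trinomial is (6f - 5n)^2.
Hence 36f^2 - 60fn + 25n^2 ≥ 0.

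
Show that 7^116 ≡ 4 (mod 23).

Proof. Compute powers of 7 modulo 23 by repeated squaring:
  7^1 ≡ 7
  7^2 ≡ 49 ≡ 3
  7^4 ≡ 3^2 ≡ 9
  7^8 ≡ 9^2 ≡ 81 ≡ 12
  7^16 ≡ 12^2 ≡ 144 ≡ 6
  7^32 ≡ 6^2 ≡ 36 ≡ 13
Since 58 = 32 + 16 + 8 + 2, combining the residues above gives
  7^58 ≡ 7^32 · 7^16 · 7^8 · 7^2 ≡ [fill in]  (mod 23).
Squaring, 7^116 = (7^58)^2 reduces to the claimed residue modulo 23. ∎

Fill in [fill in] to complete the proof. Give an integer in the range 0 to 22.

2

Multiply the listed residues: 13 · 6 · 12 · 3 = 78 → 936 → 2808.
Reducing modulo 23: 2808 = 122·23 + 2, so 7^58 ≡ 2.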